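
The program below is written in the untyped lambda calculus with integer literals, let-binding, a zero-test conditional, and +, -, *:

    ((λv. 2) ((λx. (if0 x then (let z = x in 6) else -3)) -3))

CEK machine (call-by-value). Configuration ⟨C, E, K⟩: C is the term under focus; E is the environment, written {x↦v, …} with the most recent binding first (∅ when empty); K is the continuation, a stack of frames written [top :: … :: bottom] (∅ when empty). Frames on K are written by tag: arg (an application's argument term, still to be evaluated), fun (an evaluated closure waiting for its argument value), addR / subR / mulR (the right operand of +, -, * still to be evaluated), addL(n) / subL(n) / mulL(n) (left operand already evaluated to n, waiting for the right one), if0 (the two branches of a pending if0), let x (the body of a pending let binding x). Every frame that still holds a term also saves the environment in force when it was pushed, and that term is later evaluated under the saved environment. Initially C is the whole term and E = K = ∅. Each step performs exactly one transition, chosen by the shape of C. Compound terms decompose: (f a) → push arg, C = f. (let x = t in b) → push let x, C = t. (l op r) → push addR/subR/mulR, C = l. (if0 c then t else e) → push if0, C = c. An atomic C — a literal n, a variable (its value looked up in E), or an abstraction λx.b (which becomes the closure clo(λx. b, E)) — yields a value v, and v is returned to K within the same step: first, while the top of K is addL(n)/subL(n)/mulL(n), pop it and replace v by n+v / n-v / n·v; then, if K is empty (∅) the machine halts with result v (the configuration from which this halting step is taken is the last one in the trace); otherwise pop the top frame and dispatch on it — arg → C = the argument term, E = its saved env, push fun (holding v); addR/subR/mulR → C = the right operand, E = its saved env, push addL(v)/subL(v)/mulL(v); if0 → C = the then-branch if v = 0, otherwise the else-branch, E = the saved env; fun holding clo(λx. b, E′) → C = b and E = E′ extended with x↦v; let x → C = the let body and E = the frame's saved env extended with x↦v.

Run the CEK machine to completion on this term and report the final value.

Answer: 2

Derivation:
step 0: [C=((λv. 2) ((λx. (if0 x then (let z = x in 6) else -3)) -3)) | E=∅ | K=∅]
step 1: [C=(λv. 2) | E=∅ | K=[arg]]
step 2: [C=((λx. (if0 x then (let z = x in 6) else -3)) -3) | E=∅ | K=[fun]]
step 3: [C=(λx. (if0 x then (let z = x in 6) else -3)) | E=∅ | K=[arg :: fun]]
step 4: [C=-3 | E=∅ | K=[fun :: fun]]
step 5: [C=(if0 x then (let z = x in 6) else -3) | E={x↦-3} | K=[fun]]
step 6: [C=x | E={x↦-3} | K=[if0 :: fun]]
step 7: [C=-3 | E={x↦-3} | K=[fun]]
step 8: [C=2 | E={v↦-3} | K=∅]
→ final value 2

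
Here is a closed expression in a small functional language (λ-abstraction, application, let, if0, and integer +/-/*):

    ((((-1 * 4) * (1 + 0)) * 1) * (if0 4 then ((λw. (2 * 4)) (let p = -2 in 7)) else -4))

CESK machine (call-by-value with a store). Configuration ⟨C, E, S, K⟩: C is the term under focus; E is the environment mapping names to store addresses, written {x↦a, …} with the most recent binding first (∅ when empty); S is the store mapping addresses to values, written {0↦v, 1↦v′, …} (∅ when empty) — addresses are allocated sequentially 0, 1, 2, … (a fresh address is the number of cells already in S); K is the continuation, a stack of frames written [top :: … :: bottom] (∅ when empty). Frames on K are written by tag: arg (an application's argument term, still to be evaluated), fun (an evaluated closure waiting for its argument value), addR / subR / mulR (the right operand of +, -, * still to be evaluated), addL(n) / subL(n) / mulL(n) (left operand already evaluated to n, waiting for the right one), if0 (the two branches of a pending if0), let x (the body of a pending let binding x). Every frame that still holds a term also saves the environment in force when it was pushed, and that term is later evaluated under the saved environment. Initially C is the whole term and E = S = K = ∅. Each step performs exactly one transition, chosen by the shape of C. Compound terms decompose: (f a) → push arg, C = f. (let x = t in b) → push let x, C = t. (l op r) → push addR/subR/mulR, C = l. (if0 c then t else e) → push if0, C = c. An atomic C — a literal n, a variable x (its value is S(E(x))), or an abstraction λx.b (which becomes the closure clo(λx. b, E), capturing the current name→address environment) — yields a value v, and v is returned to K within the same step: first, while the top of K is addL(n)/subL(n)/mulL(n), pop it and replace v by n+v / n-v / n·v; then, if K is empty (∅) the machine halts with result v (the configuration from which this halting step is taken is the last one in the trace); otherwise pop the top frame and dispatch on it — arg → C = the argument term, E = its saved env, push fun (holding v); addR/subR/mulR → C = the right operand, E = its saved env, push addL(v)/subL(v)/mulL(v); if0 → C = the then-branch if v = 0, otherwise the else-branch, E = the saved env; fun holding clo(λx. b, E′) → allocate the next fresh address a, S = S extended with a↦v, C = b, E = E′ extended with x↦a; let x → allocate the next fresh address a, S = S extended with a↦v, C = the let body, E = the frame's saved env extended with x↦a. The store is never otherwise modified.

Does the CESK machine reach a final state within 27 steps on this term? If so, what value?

step 0: [C=((((-1 * 4) * (1 + 0)) * 1) * (if0 4 then ((λw. (2 * 4)) (let p = -2 in 7)) else -4)) | E=∅ | S=∅ | K=∅]
step 1: [C=(((-1 * 4) * (1 + 0)) * 1) | E=∅ | S=∅ | K=[mulR]]
step 2: [C=((-1 * 4) * (1 + 0)) | E=∅ | S=∅ | K=[mulR :: mulR]]
step 3: [C=(-1 * 4) | E=∅ | S=∅ | K=[mulR :: mulR :: mulR]]
step 4: [C=-1 | E=∅ | S=∅ | K=[mulR :: mulR :: mulR :: mulR]]
step 5: [C=4 | E=∅ | S=∅ | K=[mulL(-1) :: mulR :: mulR :: mulR]]
step 6: [C=(1 + 0) | E=∅ | S=∅ | K=[mulL(-4) :: mulR :: mulR]]
step 7: [C=1 | E=∅ | S=∅ | K=[addR :: mulL(-4) :: mulR :: mulR]]
step 8: [C=0 | E=∅ | S=∅ | K=[addL(1) :: mulL(-4) :: mulR :: mulR]]
step 9: [C=1 | E=∅ | S=∅ | K=[mulL(-4) :: mulR]]
step 10: [C=(if0 4 then ((λw. (2 * 4)) (let p = -2 in 7)) else -4) | E=∅ | S=∅ | K=[mulL(-4)]]
step 11: [C=4 | E=∅ | S=∅ | K=[if0 :: mulL(-4)]]
step 12: [C=-4 | E=∅ | S=∅ | K=[mulL(-4)]]
→ final value 16

Answer: 16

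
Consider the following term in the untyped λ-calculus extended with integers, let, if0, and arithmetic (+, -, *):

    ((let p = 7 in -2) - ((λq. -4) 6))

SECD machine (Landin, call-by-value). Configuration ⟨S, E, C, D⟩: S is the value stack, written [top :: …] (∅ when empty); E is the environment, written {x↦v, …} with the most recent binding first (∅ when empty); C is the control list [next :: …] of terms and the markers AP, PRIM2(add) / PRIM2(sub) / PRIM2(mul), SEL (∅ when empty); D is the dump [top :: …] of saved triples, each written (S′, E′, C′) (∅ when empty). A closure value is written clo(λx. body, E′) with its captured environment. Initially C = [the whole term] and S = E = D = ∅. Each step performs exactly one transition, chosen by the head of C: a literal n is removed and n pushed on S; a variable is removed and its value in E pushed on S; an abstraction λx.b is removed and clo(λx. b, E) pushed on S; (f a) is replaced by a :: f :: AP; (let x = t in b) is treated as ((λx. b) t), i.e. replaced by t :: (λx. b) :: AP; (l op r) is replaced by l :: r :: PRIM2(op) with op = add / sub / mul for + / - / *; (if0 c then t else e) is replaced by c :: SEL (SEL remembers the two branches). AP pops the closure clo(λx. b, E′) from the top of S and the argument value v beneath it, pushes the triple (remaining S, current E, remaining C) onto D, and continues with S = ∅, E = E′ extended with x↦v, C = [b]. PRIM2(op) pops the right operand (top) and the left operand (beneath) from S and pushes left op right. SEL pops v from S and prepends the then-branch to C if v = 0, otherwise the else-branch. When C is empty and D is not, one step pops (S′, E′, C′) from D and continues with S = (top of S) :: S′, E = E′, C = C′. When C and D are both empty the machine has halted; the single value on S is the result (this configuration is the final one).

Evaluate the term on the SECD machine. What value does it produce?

Answer: 2

Derivation:
step 0: ⟨S=∅; E=∅; C=[((let p = 7 in -2) - ((λq. -4) 6))]; D=∅⟩
step 1: ⟨S=∅; E=∅; C=[(let p = 7 in -2) :: ((λq. -4) 6) :: PRIM2(sub)]; D=∅⟩
step 2: ⟨S=∅; E=∅; C=[7 :: (λp. -2) :: AP :: ((λq. -4) 6) :: PRIM2(sub)]; D=∅⟩
step 3: ⟨S=[7]; E=∅; C=[(λp. -2) :: AP :: ((λq. -4) 6) :: PRIM2(sub)]; D=∅⟩
step 4: ⟨S=[clo(λp. -2, ∅) :: 7]; E=∅; C=[AP :: ((λq. -4) 6) :: PRIM2(sub)]; D=∅⟩
step 5: ⟨S=∅; E={p↦7}; C=[-2]; D=[(∅, ∅, [((λq. -4) 6) :: PRIM2(sub)])]⟩
step 6: ⟨S=[-2]; E={p↦7}; C=∅; D=[(∅, ∅, [((λq. -4) 6) :: PRIM2(sub)])]⟩
step 7: ⟨S=[-2]; E=∅; C=[((λq. -4) 6) :: PRIM2(sub)]; D=∅⟩
step 8: ⟨S=[-2]; E=∅; C=[6 :: (λq. -4) :: AP :: PRIM2(sub)]; D=∅⟩
step 9: ⟨S=[6 :: -2]; E=∅; C=[(λq. -4) :: AP :: PRIM2(sub)]; D=∅⟩
step 10: ⟨S=[clo(λq. -4, ∅) :: 6 :: -2]; E=∅; C=[AP :: PRIM2(sub)]; D=∅⟩
step 11: ⟨S=∅; E={q↦6}; C=[-4]; D=[([-2], ∅, [PRIM2(sub)])]⟩
step 12: ⟨S=[-4]; E={q↦6}; C=∅; D=[([-2], ∅, [PRIM2(sub)])]⟩
step 13: ⟨S=[-4 :: -2]; E=∅; C=[PRIM2(sub)]; D=∅⟩
step 14: ⟨S=[2]; E=∅; C=∅; D=∅⟩
→ final value 2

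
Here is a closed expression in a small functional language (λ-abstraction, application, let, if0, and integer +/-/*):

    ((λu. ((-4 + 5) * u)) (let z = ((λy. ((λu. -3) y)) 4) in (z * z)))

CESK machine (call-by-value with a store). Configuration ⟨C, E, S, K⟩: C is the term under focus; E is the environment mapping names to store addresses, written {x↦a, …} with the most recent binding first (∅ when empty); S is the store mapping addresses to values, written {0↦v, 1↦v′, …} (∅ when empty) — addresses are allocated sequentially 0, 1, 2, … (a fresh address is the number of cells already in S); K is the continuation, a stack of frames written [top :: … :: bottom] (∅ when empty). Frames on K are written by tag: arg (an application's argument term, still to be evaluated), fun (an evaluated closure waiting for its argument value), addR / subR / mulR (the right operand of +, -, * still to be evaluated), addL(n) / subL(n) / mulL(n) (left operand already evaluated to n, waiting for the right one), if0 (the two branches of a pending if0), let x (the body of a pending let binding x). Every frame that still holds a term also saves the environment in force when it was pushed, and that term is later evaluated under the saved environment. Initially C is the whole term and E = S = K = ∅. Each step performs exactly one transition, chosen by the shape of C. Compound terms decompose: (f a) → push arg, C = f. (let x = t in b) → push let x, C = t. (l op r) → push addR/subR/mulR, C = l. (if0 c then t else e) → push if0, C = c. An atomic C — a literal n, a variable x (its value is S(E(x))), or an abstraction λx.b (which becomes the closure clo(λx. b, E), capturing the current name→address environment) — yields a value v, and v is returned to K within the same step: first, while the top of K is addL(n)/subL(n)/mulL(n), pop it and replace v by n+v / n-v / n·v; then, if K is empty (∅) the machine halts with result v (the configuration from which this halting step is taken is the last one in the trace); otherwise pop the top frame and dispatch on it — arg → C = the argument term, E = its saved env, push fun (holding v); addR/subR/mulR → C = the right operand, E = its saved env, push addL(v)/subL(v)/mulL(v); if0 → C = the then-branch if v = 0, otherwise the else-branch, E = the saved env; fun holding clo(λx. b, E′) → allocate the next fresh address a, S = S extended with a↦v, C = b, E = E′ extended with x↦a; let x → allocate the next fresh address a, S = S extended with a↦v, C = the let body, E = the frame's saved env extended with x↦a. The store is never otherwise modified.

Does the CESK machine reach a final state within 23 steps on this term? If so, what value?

step 0: [C=((λu. ((-4 + 5) * u)) (let z = ((λy. ((λu. -3) y)) 4) in (z * z))) | E=∅ | S=∅ | K=∅]
step 1: [C=(λu. ((-4 + 5) * u)) | E=∅ | S=∅ | K=[arg]]
step 2: [C=(let z = ((λy. ((λu. -3) y)) 4) in (z * z)) | E=∅ | S=∅ | K=[fun]]
step 3: [C=((λy. ((λu. -3) y)) 4) | E=∅ | S=∅ | K=[let z :: fun]]
step 4: [C=(λy. ((λu. -3) y)) | E=∅ | S=∅ | K=[arg :: let z :: fun]]
step 5: [C=4 | E=∅ | S=∅ | K=[fun :: let z :: fun]]
step 6: [C=((λu. -3) y) | E={y↦0} | S={0↦4} | K=[let z :: fun]]
step 7: [C=(λu. -3) | E={y↦0} | S={0↦4} | K=[arg :: let z :: fun]]
step 8: [C=y | E={y↦0} | S={0↦4} | K=[fun :: let z :: fun]]
step 9: [C=-3 | E={u↦1, y↦0} | S={0↦4, 1↦4} | K=[let z :: fun]]
step 10: [C=(z * z) | E={z↦2} | S={0↦4, 1↦4, 2↦-3} | K=[fun]]
step 11: [C=z | E={z↦2} | S={0↦4, 1↦4, 2↦-3} | K=[mulR :: fun]]
step 12: [C=z | E={z↦2} | S={0↦4, 1↦4, 2↦-3} | K=[mulL(-3) :: fun]]
step 13: [C=((-4 + 5) * u) | E={u↦3} | S={0↦4, 1↦4, 2↦-3, 3↦9} | K=∅]
step 14: [C=(-4 + 5) | E={u↦3} | S={0↦4, 1↦4, 2↦-3, 3↦9} | K=[mulR]]
step 15: [C=-4 | E={u↦3} | S={0↦4, 1↦4, 2↦-3, 3↦9} | K=[addR :: mulR]]
step 16: [C=5 | E={u↦3} | S={0↦4, 1↦4, 2↦-3, 3↦9} | K=[addL(-4) :: mulR]]
step 17: [C=u | E={u↦3} | S={0↦4, 1↦4, 2↦-3, 3↦9} | K=[mulL(1)]]
→ final value 9

Answer: 9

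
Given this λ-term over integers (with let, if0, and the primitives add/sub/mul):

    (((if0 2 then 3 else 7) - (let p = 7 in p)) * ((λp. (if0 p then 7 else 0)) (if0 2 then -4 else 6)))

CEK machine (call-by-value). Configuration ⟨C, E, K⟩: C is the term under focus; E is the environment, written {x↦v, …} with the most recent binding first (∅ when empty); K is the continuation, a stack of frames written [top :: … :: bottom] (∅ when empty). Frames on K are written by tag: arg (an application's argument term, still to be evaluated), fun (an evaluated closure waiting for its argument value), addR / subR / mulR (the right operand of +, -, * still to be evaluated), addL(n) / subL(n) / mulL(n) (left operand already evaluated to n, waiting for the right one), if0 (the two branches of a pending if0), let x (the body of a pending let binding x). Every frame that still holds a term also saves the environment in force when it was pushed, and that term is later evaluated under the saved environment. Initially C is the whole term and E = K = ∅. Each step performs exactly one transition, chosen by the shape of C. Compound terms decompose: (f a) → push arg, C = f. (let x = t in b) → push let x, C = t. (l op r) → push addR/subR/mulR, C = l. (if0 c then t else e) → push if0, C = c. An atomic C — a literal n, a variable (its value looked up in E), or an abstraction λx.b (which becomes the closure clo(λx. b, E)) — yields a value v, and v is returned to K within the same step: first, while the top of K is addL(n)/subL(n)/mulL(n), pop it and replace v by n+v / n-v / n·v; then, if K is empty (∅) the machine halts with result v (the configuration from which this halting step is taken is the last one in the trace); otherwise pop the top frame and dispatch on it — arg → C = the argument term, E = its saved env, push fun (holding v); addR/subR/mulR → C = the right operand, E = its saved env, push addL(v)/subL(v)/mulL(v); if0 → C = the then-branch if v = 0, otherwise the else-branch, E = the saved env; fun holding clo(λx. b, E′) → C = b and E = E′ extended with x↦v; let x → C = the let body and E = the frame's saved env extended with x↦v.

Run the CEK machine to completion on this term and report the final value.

Answer: 0

Machine steps:
t=0: [C=(((if0 2 then 3 else 7) - (let p = 7 in p)) * ((λp. (if0 p then 7 else 0)) (if0 2 then -4 else 6))) | E=∅ | K=∅]
t=1: [C=((if0 2 then 3 else 7) - (let p = 7 in p)) | E=∅ | K=[mulR]]
t=2: [C=(if0 2 then 3 else 7) | E=∅ | K=[subR :: mulR]]
t=3: [C=2 | E=∅ | K=[if0 :: subR :: mulR]]
t=4: [C=7 | E=∅ | K=[subR :: mulR]]
t=5: [C=(let p = 7 in p) | E=∅ | K=[subL(7) :: mulR]]
t=6: [C=7 | E=∅ | K=[let p :: subL(7) :: mulR]]
t=7: [C=p | E={p↦7} | K=[subL(7) :: mulR]]
t=8: [C=((λp. (if0 p then 7 else 0)) (if0 2 then -4 else 6)) | E=∅ | K=[mulL(0)]]
t=9: [C=(λp. (if0 p then 7 else 0)) | E=∅ | K=[arg :: mulL(0)]]
t=10: [C=(if0 2 then -4 else 6) | E=∅ | K=[fun :: mulL(0)]]
t=11: [C=2 | E=∅ | K=[if0 :: fun :: mulL(0)]]
t=12: [C=6 | E=∅ | K=[fun :: mulL(0)]]
t=13: [C=(if0 p then 7 else 0) | E={p↦6} | K=[mulL(0)]]
t=14: [C=p | E={p↦6} | K=[if0 :: mulL(0)]]
t=15: [C=0 | E={p↦6} | K=[mulL(0)]]
→ final value 0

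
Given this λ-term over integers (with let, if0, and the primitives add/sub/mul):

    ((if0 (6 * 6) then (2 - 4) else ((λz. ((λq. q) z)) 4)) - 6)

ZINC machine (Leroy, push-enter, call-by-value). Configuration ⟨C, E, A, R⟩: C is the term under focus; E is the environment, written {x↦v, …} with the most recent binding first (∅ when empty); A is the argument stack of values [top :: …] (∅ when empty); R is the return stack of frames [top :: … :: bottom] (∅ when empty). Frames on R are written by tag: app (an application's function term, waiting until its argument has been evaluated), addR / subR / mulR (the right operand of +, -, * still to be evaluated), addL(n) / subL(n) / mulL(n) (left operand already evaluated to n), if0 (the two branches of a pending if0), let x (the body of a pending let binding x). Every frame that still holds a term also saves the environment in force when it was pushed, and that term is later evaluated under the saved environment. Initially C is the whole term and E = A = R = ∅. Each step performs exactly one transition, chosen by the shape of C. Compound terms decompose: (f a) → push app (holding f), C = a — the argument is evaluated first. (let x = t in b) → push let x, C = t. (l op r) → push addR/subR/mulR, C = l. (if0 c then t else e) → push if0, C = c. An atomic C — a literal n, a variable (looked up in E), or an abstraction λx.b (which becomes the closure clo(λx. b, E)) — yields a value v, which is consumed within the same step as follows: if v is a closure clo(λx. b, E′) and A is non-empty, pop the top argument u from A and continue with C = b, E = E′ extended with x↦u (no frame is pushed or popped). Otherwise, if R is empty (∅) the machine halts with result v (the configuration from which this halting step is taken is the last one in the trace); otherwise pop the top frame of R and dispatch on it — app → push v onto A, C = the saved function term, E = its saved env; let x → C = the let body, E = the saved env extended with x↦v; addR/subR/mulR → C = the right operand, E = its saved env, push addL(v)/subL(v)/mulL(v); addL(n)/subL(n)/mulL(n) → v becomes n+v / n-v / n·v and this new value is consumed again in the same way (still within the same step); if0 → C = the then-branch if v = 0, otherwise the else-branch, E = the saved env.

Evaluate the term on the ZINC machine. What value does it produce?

t=0: [C=((if0 (6 * 6) then (2 - 4) else ((λz. ((λq. q) z)) 4)) - 6) | E=∅ | A=∅ | R=∅]
t=1: [C=(if0 (6 * 6) then (2 - 4) else ((λz. ((λq. q) z)) 4)) | E=∅ | A=∅ | R=[subR]]
t=2: [C=(6 * 6) | E=∅ | A=∅ | R=[if0 :: subR]]
t=3: [C=6 | E=∅ | A=∅ | R=[mulR :: if0 :: subR]]
t=4: [C=6 | E=∅ | A=∅ | R=[mulL(6) :: if0 :: subR]]
t=5: [C=((λz. ((λq. q) z)) 4) | E=∅ | A=∅ | R=[subR]]
t=6: [C=4 | E=∅ | A=∅ | R=[app :: subR]]
t=7: [C=(λz. ((λq. q) z)) | E=∅ | A=[4] | R=[subR]]
t=8: [C=((λq. q) z) | E={z↦4} | A=∅ | R=[subR]]
t=9: [C=z | E={z↦4} | A=∅ | R=[app :: subR]]
t=10: [C=(λq. q) | E={z↦4} | A=[4] | R=[subR]]
t=11: [C=q | E={q↦4, z↦4} | A=∅ | R=[subR]]
t=12: [C=6 | E=∅ | A=∅ | R=[subL(4)]]
→ final value -2

Answer: -2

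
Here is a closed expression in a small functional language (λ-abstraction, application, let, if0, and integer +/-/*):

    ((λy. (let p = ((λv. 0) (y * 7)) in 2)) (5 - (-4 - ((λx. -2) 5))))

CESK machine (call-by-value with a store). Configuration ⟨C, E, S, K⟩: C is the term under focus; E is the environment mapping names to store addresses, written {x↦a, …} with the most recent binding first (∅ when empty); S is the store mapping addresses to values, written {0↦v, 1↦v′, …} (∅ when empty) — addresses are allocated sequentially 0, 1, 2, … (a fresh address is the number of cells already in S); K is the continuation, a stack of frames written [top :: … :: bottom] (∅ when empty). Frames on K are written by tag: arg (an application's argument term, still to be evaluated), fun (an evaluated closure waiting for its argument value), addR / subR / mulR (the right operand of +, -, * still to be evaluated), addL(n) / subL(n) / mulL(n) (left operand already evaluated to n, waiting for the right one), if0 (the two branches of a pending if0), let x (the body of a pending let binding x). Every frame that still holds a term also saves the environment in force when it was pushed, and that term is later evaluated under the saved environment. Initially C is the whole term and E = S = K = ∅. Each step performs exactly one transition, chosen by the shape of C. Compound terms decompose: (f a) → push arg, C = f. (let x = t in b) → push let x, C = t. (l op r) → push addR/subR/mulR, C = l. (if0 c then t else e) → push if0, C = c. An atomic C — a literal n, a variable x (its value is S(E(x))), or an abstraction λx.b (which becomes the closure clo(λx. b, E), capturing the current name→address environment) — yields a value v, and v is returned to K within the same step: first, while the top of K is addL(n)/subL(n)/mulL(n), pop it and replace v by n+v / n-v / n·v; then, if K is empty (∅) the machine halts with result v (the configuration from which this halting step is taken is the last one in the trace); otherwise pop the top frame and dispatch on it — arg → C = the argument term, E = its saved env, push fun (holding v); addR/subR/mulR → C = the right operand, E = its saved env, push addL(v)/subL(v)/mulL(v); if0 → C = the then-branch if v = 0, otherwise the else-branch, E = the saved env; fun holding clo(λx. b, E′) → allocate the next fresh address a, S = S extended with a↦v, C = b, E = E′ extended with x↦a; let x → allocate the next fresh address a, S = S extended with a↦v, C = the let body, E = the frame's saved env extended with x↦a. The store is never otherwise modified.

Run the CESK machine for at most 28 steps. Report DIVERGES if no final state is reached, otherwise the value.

step 0: [C=((λy. (let p = ((λv. 0) (y * 7)) in 2)) (5 - (-4 - ((λx. -2) 5)))) | E=∅ | S=∅ | K=∅]
step 1: [C=(λy. (let p = ((λv. 0) (y * 7)) in 2)) | E=∅ | S=∅ | K=[arg]]
step 2: [C=(5 - (-4 - ((λx. -2) 5))) | E=∅ | S=∅ | K=[fun]]
step 3: [C=5 | E=∅ | S=∅ | K=[subR :: fun]]
step 4: [C=(-4 - ((λx. -2) 5)) | E=∅ | S=∅ | K=[subL(5) :: fun]]
step 5: [C=-4 | E=∅ | S=∅ | K=[subR :: subL(5) :: fun]]
step 6: [C=((λx. -2) 5) | E=∅ | S=∅ | K=[subL(-4) :: subL(5) :: fun]]
step 7: [C=(λx. -2) | E=∅ | S=∅ | K=[arg :: subL(-4) :: subL(5) :: fun]]
step 8: [C=5 | E=∅ | S=∅ | K=[fun :: subL(-4) :: subL(5) :: fun]]
step 9: [C=-2 | E={x↦0} | S={0↦5} | K=[subL(-4) :: subL(5) :: fun]]
step 10: [C=(let p = ((λv. 0) (y * 7)) in 2) | E={y↦1} | S={0↦5, 1↦7} | K=∅]
step 11: [C=((λv. 0) (y * 7)) | E={y↦1} | S={0↦5, 1↦7} | K=[let p]]
step 12: [C=(λv. 0) | E={y↦1} | S={0↦5, 1↦7} | K=[arg :: let p]]
step 13: [C=(y * 7) | E={y↦1} | S={0↦5, 1↦7} | K=[fun :: let p]]
step 14: [C=y | E={y↦1} | S={0↦5, 1↦7} | K=[mulR :: fun :: let p]]
step 15: [C=7 | E={y↦1} | S={0↦5, 1↦7} | K=[mulL(7) :: fun :: let p]]
step 16: [C=0 | E={v↦2, y↦1} | S={0↦5, 1↦7, 2↦49} | K=[let p]]
step 17: [C=2 | E={p↦3, y↦1} | S={0↦5, 1↦7, 2↦49, 3↦0} | K=∅]
→ final value 2

Answer: 2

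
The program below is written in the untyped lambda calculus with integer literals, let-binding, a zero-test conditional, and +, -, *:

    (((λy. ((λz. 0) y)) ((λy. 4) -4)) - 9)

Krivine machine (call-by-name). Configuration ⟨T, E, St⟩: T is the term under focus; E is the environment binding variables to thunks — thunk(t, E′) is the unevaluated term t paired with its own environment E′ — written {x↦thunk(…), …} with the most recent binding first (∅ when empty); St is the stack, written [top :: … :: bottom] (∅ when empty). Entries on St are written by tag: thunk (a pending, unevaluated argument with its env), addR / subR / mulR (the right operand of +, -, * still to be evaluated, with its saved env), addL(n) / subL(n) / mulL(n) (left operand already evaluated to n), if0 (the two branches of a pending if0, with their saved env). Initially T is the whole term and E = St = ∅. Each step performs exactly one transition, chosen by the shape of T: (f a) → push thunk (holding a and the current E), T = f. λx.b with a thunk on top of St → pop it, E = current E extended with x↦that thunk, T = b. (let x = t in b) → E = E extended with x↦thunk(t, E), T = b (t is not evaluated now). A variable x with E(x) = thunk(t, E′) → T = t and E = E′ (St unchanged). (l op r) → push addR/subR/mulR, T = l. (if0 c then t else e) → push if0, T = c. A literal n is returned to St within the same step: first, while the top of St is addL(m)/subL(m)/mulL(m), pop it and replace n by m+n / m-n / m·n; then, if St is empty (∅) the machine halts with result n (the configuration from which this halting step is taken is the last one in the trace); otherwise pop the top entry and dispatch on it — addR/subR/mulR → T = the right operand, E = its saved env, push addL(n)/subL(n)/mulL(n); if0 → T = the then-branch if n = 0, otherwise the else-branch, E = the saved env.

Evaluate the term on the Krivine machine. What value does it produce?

[0] <T=(((λy. ((λz. 0) y)) ((λy. 4) -4)) - 9), E=∅, St=∅>
[1] <T=((λy. ((λz. 0) y)) ((λy. 4) -4)), E=∅, St=[subR]>
[2] <T=(λy. ((λz. 0) y)), E=∅, St=[thunk :: subR]>
[3] <T=((λz. 0) y), E={y↦thunk(((λy. 4) -4), ∅)}, St=[subR]>
[4] <T=(λz. 0), E={y↦thunk(((λy. 4) -4), ∅)}, St=[thunk :: subR]>
[5] <T=0, E={z↦thunk(y, {y↦thunk(((λy. 4) -4), ∅)}), y↦thunk(((λy. 4) -4), ∅)}, St=[subR]>
[6] <T=9, E=∅, St=[subL(0)]>
→ final value -9

Answer: -9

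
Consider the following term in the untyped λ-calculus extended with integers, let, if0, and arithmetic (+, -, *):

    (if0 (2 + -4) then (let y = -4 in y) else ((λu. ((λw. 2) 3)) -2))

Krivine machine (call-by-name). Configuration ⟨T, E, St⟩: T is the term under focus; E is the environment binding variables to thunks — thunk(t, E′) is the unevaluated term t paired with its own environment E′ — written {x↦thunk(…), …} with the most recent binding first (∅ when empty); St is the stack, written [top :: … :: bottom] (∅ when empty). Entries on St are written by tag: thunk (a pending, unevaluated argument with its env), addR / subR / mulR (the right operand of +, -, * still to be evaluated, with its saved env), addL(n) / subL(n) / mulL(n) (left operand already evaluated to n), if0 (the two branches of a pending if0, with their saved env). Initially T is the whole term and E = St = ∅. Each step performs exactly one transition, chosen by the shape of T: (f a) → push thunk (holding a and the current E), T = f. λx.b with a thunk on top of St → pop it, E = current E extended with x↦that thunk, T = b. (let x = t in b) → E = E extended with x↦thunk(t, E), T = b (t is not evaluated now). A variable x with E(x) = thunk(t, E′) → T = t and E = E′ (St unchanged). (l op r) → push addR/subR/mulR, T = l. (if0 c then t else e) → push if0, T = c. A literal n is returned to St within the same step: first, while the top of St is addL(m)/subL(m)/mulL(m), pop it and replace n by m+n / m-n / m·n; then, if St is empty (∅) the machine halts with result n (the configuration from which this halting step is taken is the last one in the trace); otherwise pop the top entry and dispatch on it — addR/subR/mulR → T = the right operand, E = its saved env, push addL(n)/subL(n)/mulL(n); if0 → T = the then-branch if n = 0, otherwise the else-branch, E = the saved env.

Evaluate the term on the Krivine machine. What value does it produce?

t=0: ⟨T=(if0 (2 + -4) then (let y = -4 in y) else ((λu. ((λw. 2) 3)) -2)); E=∅; St=∅⟩
t=1: ⟨T=(2 + -4); E=∅; St=[if0]⟩
t=2: ⟨T=2; E=∅; St=[addR :: if0]⟩
t=3: ⟨T=-4; E=∅; St=[addL(2) :: if0]⟩
t=4: ⟨T=((λu. ((λw. 2) 3)) -2); E=∅; St=∅⟩
t=5: ⟨T=(λu. ((λw. 2) 3)); E=∅; St=[thunk]⟩
t=6: ⟨T=((λw. 2) 3); E={u↦thunk(-2, ∅)}; St=∅⟩
t=7: ⟨T=(λw. 2); E={u↦thunk(-2, ∅)}; St=[thunk]⟩
t=8: ⟨T=2; E={w↦thunk(3, {u↦thunk(-2, ∅)}), u↦thunk(-2, ∅)}; St=∅⟩
→ final value 2

Answer: 2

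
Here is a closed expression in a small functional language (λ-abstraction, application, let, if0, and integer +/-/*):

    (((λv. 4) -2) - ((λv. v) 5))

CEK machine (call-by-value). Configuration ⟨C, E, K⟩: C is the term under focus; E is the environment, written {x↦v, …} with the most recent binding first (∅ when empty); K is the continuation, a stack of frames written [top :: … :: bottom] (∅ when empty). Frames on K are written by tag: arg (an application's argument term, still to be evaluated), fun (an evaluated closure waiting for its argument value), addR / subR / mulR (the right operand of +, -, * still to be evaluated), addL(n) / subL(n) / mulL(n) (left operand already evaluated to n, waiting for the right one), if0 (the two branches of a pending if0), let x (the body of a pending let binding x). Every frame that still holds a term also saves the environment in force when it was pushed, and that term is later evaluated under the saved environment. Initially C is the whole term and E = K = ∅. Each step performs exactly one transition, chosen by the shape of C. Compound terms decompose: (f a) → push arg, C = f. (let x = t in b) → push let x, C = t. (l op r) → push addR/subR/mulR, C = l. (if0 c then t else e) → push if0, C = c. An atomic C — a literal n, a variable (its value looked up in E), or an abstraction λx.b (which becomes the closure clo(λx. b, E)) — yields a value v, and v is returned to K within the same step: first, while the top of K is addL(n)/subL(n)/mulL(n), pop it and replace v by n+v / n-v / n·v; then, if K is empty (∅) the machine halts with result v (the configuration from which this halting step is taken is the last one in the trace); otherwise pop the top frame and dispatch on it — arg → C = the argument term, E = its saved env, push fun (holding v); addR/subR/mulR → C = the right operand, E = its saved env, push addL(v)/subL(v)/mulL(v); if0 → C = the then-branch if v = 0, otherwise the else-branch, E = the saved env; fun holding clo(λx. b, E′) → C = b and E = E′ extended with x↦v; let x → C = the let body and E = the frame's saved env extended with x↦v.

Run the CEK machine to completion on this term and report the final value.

Answer: -1

Execution trace:
t=0: <C=(((λv. 4) -2) - ((λv. v) 5)), E=∅, K=∅>
t=1: <C=((λv. 4) -2), E=∅, K=[subR]>
t=2: <C=(λv. 4), E=∅, K=[arg :: subR]>
t=3: <C=-2, E=∅, K=[fun :: subR]>
t=4: <C=4, E={v↦-2}, K=[subR]>
t=5: <C=((λv. v) 5), E=∅, K=[subL(4)]>
t=6: <C=(λv. v), E=∅, K=[arg :: subL(4)]>
t=7: <C=5, E=∅, K=[fun :: subL(4)]>
t=8: <C=v, E={v↦5}, K=[subL(4)]>
→ final value -1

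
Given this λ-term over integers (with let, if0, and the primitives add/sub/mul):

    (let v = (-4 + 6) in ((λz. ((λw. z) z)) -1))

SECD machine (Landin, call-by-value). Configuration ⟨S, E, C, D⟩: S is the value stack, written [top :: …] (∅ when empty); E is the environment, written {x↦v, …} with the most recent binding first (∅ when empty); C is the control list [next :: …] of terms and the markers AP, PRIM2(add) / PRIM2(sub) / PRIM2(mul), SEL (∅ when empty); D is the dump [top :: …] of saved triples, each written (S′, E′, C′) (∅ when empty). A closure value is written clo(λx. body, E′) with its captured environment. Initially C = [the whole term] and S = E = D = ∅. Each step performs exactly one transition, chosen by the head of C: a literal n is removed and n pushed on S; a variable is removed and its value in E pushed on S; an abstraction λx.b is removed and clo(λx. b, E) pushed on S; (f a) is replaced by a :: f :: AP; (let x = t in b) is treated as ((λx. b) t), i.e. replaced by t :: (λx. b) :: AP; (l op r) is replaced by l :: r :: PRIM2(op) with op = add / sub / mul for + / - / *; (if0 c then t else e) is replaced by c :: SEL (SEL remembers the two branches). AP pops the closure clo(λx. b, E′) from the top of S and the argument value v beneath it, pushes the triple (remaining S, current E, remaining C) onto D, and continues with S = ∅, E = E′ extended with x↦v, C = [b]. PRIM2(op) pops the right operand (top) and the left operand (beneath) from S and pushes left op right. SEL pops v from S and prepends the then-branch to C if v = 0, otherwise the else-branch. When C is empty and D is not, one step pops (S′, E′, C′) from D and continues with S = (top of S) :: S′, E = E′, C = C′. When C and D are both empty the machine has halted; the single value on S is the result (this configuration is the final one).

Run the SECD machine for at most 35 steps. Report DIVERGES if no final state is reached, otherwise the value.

0. [S=∅ | E=∅ | C=[(let v = (-4 + 6) in ((λz. ((λw. z) z)) -1))] | D=∅]
1. [S=∅ | E=∅ | C=[(-4 + 6) :: (λv. ((λz. ((λw. z) z)) -1)) :: AP] | D=∅]
2. [S=∅ | E=∅ | C=[-4 :: 6 :: PRIM2(add) :: (λv. ((λz. ((λw. z) z)) -1)) :: AP] | D=∅]
3. [S=[-4] | E=∅ | C=[6 :: PRIM2(add) :: (λv. ((λz. ((λw. z) z)) -1)) :: AP] | D=∅]
4. [S=[6 :: -4] | E=∅ | C=[PRIM2(add) :: (λv. ((λz. ((λw. z) z)) -1)) :: AP] | D=∅]
5. [S=[2] | E=∅ | C=[(λv. ((λz. ((λw. z) z)) -1)) :: AP] | D=∅]
6. [S=[clo(λv. ((λz. ((λw. z) z)) -1), ∅) :: 2] | E=∅ | C=[AP] | D=∅]
7. [S=∅ | E={v↦2} | C=[((λz. ((λw. z) z)) -1)] | D=[(∅, ∅, ∅)]]
8. [S=∅ | E={v↦2} | C=[-1 :: (λz. ((λw. z) z)) :: AP] | D=[(∅, ∅, ∅)]]
9. [S=[-1] | E={v↦2} | C=[(λz. ((λw. z) z)) :: AP] | D=[(∅, ∅, ∅)]]
10. [S=[clo(λz. ((λw. z) z), {v↦2}) :: -1] | E={v↦2} | C=[AP] | D=[(∅, ∅, ∅)]]
11. [S=∅ | E={z↦-1, v↦2} | C=[((λw. z) z)] | D=[(∅, {v↦2}, ∅) :: (∅, ∅, ∅)]]
12. [S=∅ | E={z↦-1, v↦2} | C=[z :: (λw. z) :: AP] | D=[(∅, {v↦2}, ∅) :: (∅, ∅, ∅)]]
13. [S=[-1] | E={z↦-1, v↦2} | C=[(λw. z) :: AP] | D=[(∅, {v↦2}, ∅) :: (∅, ∅, ∅)]]
14. [S=[clo(λw. z, {z↦-1, v↦2}) :: -1] | E={z↦-1, v↦2} | C=[AP] | D=[(∅, {v↦2}, ∅) :: (∅, ∅, ∅)]]
15. [S=∅ | E={w↦-1, z↦-1, v↦2} | C=[z] | D=[(∅, {z↦-1, v↦2}, ∅) :: (∅, {v↦2}, ∅) :: (∅, ∅, ∅)]]
16. [S=[-1] | E={w↦-1, z↦-1, v↦2} | C=∅ | D=[(∅, {z↦-1, v↦2}, ∅) :: (∅, {v↦2}, ∅) :: (∅, ∅, ∅)]]
17. [S=[-1] | E={z↦-1, v↦2} | C=∅ | D=[(∅, {v↦2}, ∅) :: (∅, ∅, ∅)]]
18. [S=[-1] | E={v↦2} | C=∅ | D=[(∅, ∅, ∅)]]
19. [S=[-1] | E=∅ | C=∅ | D=∅]
→ final value -1

Answer: -1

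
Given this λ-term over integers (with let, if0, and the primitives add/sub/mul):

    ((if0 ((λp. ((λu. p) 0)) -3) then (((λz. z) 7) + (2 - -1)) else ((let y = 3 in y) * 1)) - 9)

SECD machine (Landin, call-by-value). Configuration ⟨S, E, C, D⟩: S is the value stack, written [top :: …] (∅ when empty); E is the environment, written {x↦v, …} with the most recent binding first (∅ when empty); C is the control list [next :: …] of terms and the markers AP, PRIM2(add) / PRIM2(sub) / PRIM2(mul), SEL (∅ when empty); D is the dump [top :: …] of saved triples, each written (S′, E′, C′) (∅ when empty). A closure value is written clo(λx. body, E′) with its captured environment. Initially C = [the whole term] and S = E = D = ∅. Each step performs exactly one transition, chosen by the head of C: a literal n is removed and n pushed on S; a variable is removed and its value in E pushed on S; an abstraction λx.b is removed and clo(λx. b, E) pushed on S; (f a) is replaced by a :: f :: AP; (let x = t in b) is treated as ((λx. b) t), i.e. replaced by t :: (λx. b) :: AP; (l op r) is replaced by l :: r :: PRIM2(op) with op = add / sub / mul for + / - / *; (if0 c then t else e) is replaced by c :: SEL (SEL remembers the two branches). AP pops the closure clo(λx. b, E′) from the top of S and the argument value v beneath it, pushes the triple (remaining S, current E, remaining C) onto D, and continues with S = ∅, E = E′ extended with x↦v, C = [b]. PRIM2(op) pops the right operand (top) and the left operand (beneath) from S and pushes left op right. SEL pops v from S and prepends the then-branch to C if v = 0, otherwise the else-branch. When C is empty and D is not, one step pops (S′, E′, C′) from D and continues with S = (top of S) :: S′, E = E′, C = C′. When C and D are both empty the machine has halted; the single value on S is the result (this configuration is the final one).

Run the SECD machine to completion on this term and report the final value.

Answer: -6

Derivation:
step 0: [S=∅ | E=∅ | C=[((if0 ((λp. ((λu. p) 0)) -3) then (((λz. z) 7) + (2 - -1)) else ((let y = 3 in y) * 1)) - 9)] | D=∅]
step 1: [S=∅ | E=∅ | C=[(if0 ((λp. ((λu. p) 0)) -3) then (((λz. z) 7) + (2 - -1)) else ((let y = 3 in y) * 1)) :: 9 :: PRIM2(sub)] | D=∅]
step 2: [S=∅ | E=∅ | C=[((λp. ((λu. p) 0)) -3) :: SEL :: 9 :: PRIM2(sub)] | D=∅]
step 3: [S=∅ | E=∅ | C=[-3 :: (λp. ((λu. p) 0)) :: AP :: SEL :: 9 :: PRIM2(sub)] | D=∅]
step 4: [S=[-3] | E=∅ | C=[(λp. ((λu. p) 0)) :: AP :: SEL :: 9 :: PRIM2(sub)] | D=∅]
step 5: [S=[clo(λp. ((λu. p) 0), ∅) :: -3] | E=∅ | C=[AP :: SEL :: 9 :: PRIM2(sub)] | D=∅]
step 6: [S=∅ | E={p↦-3} | C=[((λu. p) 0)] | D=[(∅, ∅, [SEL :: 9 :: PRIM2(sub)])]]
step 7: [S=∅ | E={p↦-3} | C=[0 :: (λu. p) :: AP] | D=[(∅, ∅, [SEL :: 9 :: PRIM2(sub)])]]
step 8: [S=[0] | E={p↦-3} | C=[(λu. p) :: AP] | D=[(∅, ∅, [SEL :: 9 :: PRIM2(sub)])]]
step 9: [S=[clo(λu. p, {p↦-3}) :: 0] | E={p↦-3} | C=[AP] | D=[(∅, ∅, [SEL :: 9 :: PRIM2(sub)])]]
step 10: [S=∅ | E={u↦0, p↦-3} | C=[p] | D=[(∅, {p↦-3}, ∅) :: (∅, ∅, [SEL :: 9 :: PRIM2(sub)])]]
step 11: [S=[-3] | E={u↦0, p↦-3} | C=∅ | D=[(∅, {p↦-3}, ∅) :: (∅, ∅, [SEL :: 9 :: PRIM2(sub)])]]
step 12: [S=[-3] | E={p↦-3} | C=∅ | D=[(∅, ∅, [SEL :: 9 :: PRIM2(sub)])]]
step 13: [S=[-3] | E=∅ | C=[SEL :: 9 :: PRIM2(sub)] | D=∅]
step 14: [S=∅ | E=∅ | C=[((let y = 3 in y) * 1) :: 9 :: PRIM2(sub)] | D=∅]
step 15: [S=∅ | E=∅ | C=[(let y = 3 in y) :: 1 :: PRIM2(mul) :: 9 :: PRIM2(sub)] | D=∅]
step 16: [S=∅ | E=∅ | C=[3 :: (λy. y) :: AP :: 1 :: PRIM2(mul) :: 9 :: PRIM2(sub)] | D=∅]
step 17: [S=[3] | E=∅ | C=[(λy. y) :: AP :: 1 :: PRIM2(mul) :: 9 :: PRIM2(sub)] | D=∅]
step 18: [S=[clo(λy. y, ∅) :: 3] | E=∅ | C=[AP :: 1 :: PRIM2(mul) :: 9 :: PRIM2(sub)] | D=∅]
step 19: [S=∅ | E={y↦3} | C=[y] | D=[(∅, ∅, [1 :: PRIM2(mul) :: 9 :: PRIM2(sub)])]]
step 20: [S=[3] | E={y↦3} | C=∅ | D=[(∅, ∅, [1 :: PRIM2(mul) :: 9 :: PRIM2(sub)])]]
step 21: [S=[3] | E=∅ | C=[1 :: PRIM2(mul) :: 9 :: PRIM2(sub)] | D=∅]
step 22: [S=[1 :: 3] | E=∅ | C=[PRIM2(mul) :: 9 :: PRIM2(sub)] | D=∅]
step 23: [S=[3] | E=∅ | C=[9 :: PRIM2(sub)] | D=∅]
step 24: [S=[9 :: 3] | E=∅ | C=[PRIM2(sub)] | D=∅]
step 25: [S=[-6] | E=∅ | C=∅ | D=∅]
→ final value -6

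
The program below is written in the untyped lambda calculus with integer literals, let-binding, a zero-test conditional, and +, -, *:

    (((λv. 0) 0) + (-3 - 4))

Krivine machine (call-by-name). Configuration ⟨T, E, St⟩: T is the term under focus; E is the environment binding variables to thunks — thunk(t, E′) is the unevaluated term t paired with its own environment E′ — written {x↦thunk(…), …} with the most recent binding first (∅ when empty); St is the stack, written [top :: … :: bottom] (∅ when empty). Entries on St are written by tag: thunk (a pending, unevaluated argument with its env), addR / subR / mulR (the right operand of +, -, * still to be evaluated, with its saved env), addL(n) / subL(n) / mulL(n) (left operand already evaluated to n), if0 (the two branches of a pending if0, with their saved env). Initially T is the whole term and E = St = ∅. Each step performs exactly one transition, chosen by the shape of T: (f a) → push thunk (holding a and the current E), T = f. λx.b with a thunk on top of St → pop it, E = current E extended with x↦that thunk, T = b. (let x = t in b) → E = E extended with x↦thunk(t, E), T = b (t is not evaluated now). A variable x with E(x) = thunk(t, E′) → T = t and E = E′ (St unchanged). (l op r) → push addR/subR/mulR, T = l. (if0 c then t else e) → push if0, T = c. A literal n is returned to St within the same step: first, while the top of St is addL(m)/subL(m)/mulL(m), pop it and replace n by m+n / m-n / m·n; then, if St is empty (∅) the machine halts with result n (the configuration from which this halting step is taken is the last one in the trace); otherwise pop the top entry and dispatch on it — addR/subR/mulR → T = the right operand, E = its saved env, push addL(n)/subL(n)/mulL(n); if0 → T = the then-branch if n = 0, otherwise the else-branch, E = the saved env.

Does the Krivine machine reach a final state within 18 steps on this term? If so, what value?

step 0: [T=(((λv. 0) 0) + (-3 - 4)) | E=∅ | St=∅]
step 1: [T=((λv. 0) 0) | E=∅ | St=[addR]]
step 2: [T=(λv. 0) | E=∅ | St=[thunk :: addR]]
step 3: [T=0 | E={v↦thunk(0, ∅)} | St=[addR]]
step 4: [T=(-3 - 4) | E=∅ | St=[addL(0)]]
step 5: [T=-3 | E=∅ | St=[subR :: addL(0)]]
step 6: [T=4 | E=∅ | St=[subL(-3) :: addL(0)]]
→ final value -7

Answer: -7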